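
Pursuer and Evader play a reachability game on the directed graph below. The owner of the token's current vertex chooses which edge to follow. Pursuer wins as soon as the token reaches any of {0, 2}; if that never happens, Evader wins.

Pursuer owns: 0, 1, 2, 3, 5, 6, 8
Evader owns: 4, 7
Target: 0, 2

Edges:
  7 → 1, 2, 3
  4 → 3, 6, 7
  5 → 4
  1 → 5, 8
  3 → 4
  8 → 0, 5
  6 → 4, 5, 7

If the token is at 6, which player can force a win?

Evader

A0 = {0, 2}
A1: add {8} — 8 (Pursuer) has 8→0.
A2: add {1} — 1 (Pursuer) has 1→8.
A3 = A2; e.g. 3 (Pursuer) has no edge into A2. Fixed point.
6 never enters the attractor, so Evader can avoid the target forever.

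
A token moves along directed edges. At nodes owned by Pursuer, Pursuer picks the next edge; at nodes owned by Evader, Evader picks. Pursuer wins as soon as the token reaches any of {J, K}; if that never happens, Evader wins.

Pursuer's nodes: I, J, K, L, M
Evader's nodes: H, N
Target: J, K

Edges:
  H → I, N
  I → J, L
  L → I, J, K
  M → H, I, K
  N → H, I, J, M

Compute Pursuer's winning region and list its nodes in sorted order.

A0 = {J, K}
A1: add {I, L, M} — I (Pursuer) has I→J; L (Pursuer) has L→J; M (Pursuer) has M→K.
A2 = A1; e.g. H (Evader) can still go to N. Fixed point.
Pursuer's winning region = {I, J, K, L, M}.

I, J, K, L, M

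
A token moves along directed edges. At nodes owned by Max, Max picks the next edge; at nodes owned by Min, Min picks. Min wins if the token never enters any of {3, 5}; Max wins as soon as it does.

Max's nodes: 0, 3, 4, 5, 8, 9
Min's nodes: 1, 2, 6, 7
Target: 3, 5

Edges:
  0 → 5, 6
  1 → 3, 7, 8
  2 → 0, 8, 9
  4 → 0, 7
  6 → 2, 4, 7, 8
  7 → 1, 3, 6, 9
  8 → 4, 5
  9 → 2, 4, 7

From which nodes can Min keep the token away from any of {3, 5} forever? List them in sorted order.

1, 6, 7

A0 = {3, 5}
A1: add {0, 8} — 0 (Max) has 0→5; 8 (Max) has 8→5.
A2: add {4} — 4 (Max) has 4→0.
A3: add {9} — 9 (Max) has 9→4.
A4: add {2} — 2 (Min): all of {0, 8, 9} already in.
A5 = A4; e.g. 1 (Min) can still go to 7. Fixed point.
Max's attractor = {0, 2, 3, 4, 5, 8, 9}; Min avoids the target exactly from the complement.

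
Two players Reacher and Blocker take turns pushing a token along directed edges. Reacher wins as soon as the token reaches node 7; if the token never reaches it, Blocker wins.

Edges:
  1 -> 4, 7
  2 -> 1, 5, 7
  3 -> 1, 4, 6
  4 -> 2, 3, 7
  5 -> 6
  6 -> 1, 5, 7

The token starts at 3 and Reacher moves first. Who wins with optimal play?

Reacher

Track states (vertex, player-to-move).
A0 = {(7,Reacher), (7,Blocker)}
A1: add {(1,Reacher), (2,Reacher), (4,Reacher), (6,Reacher)}.
A2: add {(1,Blocker), (3,Blocker), (5,Blocker)}.
A3: add {(3,Reacher)}.
(3,Reacher) ∈ A3 ⇒ Reacher forces the target.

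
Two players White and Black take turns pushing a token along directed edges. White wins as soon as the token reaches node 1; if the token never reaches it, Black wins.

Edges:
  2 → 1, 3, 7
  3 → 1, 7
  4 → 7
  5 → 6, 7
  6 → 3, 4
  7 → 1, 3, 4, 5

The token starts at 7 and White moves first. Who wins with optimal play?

White

Track states (vertex, player-to-move).
A0 = {(1,White), (1,Black)}
A1: add {(2,White), (3,White), (7,White)}.
(7,White) ∈ A1 ⇒ White forces the target.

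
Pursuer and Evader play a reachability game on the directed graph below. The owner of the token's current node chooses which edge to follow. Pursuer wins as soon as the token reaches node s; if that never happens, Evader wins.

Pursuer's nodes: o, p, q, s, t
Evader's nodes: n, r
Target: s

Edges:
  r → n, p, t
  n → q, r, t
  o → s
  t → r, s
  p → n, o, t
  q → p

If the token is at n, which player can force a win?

Evader

A0 = {s}
A1: add {o, t} — o (Pursuer) has o→s; t (Pursuer) has t→s.
A2: add {p} — p (Pursuer) has p→o.
A3: add {q} — q (Pursuer) has q→p.
A4 = A3; e.g. n (Evader) can still go to r. Fixed point.
n never enters the attractor, so Evader can avoid the target forever.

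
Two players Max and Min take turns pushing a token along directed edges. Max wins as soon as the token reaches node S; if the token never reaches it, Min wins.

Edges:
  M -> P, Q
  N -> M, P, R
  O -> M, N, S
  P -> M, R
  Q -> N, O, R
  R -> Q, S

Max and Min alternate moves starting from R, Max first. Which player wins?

Max

Track states (vertex, player-to-move).
A0 = {(S,Max), (S,Min)}
A1: add {(O,Max), (R,Max)}.
(R,Max) ∈ A1 ⇒ Max forces the target.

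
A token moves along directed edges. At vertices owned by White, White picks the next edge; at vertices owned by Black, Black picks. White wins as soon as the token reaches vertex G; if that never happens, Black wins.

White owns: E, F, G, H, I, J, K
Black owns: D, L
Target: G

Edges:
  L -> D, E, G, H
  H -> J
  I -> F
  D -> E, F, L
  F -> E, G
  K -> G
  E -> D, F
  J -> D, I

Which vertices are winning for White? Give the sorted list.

A0 = {G}
A1: add {F, K} — F (White) has F→G; K (White) has K→G.
A2: add {E, I} — E (White) has E→F; I (White) has I→F.
A3: add {J} — J (White) has J→I.
A4: add {H} — H (White) has H→J.
A5 = A4; e.g. D (Black) can still go to L. Fixed point.
White's winning region = {E, F, G, H, I, J, K}.

E, F, G, H, I, J, K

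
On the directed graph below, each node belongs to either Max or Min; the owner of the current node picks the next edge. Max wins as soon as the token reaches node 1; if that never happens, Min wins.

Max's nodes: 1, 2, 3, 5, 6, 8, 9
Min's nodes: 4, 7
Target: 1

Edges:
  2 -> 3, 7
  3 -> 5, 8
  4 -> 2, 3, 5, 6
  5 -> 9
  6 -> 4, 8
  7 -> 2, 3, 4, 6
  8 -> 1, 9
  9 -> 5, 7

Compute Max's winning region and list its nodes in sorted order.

1, 2, 3, 6, 8

A0 = {1}
A1: add {8} — 8 (Max) has 8→1.
A2: add {3, 6} — 3 (Max) has 3→8; 6 (Max) has 6→8.
A3: add {2} — 2 (Max) has 2→3.
A4 = A3; e.g. 4 (Min) can still go to 5. Fixed point.
Max's winning region = {1, 2, 3, 6, 8}.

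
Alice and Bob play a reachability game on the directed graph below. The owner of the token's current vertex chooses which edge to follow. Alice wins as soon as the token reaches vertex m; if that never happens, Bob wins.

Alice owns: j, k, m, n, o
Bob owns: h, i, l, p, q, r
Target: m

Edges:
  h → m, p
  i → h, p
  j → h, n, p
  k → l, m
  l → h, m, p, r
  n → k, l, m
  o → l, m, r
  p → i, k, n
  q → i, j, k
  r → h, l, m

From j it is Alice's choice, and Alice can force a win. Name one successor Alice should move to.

A0 = {m}
A1: add {k, n, o} — k (Alice) has k→m; n (Alice) has n→m; o (Alice) has o→m.
A2: add {j} — j (Alice) has j→n.
A3 = A2; e.g. h (Bob) can still go to p. Fixed point.
From j, successor n is in the attractor (rank 1); the other successors h, p are not.

n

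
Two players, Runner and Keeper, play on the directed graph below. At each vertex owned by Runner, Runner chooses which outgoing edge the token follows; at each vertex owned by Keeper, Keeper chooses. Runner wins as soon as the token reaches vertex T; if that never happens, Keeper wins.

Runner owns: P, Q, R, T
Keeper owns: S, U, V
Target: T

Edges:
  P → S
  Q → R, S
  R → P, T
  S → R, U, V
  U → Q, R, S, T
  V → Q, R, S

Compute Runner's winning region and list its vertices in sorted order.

Q, R, T

A0 = {T}
A1: add {R} — R (Runner) has R→T.
A2: add {Q} — Q (Runner) has Q→R.
A3 = A2; e.g. P (Runner) has no edge into A2. Fixed point.
Runner's winning region = {Q, R, T}.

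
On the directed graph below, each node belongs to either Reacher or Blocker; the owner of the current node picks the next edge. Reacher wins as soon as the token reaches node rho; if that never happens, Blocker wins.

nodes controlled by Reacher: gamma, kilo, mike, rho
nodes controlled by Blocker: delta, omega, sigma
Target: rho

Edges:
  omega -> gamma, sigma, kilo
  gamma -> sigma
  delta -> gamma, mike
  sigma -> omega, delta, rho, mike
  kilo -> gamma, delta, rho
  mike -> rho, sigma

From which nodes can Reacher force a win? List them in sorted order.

A0 = {rho}
A1: add {kilo, mike} — kilo (Reacher) has kilo→rho; mike (Reacher) has mike→rho.
A2 = A1; e.g. omega (Blocker) can still go to gamma. Fixed point.
Reacher's winning region = {kilo, mike, rho}.

kilo, mike, rho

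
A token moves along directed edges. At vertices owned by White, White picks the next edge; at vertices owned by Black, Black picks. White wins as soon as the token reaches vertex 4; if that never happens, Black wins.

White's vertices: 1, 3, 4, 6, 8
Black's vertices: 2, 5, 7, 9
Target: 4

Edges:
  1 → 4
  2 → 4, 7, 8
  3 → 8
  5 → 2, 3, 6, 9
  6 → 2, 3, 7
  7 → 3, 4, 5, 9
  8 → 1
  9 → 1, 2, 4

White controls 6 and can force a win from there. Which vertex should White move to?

3

A0 = {4}
A1: add {1} — 1 (White) has 1→4.
A2: add {8} — 8 (White) has 8→1.
A3: add {3} — 3 (White) has 3→8.
A4: add {6} — 6 (White) has 6→3.
A5 = A4; e.g. 2 (Black) can still go to 7. Fixed point.
From 6, successor 3 is in the attractor (rank 3); the other successors 2, 7 are not.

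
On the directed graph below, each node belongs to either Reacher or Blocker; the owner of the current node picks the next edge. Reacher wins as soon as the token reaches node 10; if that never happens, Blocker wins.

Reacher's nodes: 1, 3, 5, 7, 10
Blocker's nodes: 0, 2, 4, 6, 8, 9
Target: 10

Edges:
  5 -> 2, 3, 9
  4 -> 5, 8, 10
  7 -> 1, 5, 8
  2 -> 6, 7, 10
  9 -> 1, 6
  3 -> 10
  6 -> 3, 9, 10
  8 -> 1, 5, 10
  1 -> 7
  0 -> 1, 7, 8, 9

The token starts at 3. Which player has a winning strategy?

Reacher

A0 = {10}
A1: add {3} — 3 (Reacher) has 3→10.
3 ∈ A1, so Reacher can force the target.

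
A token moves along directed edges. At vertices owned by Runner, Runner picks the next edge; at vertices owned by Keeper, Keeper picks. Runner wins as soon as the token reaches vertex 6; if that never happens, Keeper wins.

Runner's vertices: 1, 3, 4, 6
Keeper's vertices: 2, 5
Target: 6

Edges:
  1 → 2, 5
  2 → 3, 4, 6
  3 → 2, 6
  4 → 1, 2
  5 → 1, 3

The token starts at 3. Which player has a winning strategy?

A0 = {6}
A1: add {3} — 3 (Runner) has 3→6.
A2 = A1; e.g. 1 (Runner) has no edge into A1. Fixed point.
3 ∈ A1, so Runner can force the target.

Runner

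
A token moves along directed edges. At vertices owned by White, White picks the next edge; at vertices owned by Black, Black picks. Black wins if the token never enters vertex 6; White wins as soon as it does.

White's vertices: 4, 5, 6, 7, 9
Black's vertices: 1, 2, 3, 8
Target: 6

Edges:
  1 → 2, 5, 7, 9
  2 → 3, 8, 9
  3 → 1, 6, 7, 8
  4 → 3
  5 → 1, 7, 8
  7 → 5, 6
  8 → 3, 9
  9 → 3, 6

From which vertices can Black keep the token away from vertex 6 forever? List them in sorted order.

A0 = {6}
A1: add {7, 9} — 7 (White) has 7→6; 9 (White) has 9→6.
A2: add {5} — 5 (White) has 5→7.
A3 = A2; e.g. 1 (Black) can still go to 2. Fixed point.
White's attractor = {5, 6, 7, 9}; Black avoids the target exactly from the complement.

1, 2, 3, 4, 8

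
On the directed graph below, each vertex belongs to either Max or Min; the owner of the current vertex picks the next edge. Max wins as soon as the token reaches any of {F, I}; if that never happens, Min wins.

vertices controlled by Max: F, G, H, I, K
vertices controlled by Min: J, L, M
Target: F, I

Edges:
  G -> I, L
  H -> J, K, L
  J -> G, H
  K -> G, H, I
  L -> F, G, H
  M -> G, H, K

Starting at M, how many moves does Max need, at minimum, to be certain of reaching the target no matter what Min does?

3

A0 = {F, I}
A1: add {G, K} — G (Max) has G→I; K (Max) has K→I.
A2: add {H} — H (Max) has H→K.
A3: add {J, L, M} — J (Min): all of {G, H} already in; L (Min): all of {F, G, H} already in; M (Min): all of {G, H, K} already in.
A3 = all vertices. Fixed point.
M enters the attractor at level 3, so Max can force the target in 3 moves from there.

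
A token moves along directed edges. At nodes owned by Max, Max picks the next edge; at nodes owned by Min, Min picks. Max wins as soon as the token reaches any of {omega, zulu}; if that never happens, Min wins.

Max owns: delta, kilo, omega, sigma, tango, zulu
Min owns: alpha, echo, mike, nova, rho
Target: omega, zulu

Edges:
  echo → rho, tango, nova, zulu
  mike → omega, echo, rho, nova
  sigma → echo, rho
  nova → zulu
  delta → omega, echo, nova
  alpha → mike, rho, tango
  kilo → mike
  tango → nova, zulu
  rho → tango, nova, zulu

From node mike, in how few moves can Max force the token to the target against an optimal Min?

A0 = {omega, zulu}
A1: add {delta, nova, tango} — delta (Max) has delta→omega; tango (Max) has tango→zulu; nova (Min): all of {zulu} already in.
A2: add {rho} — rho (Min): all of {tango, nova, zulu} already in.
A3: add {echo, sigma} — sigma (Max) has sigma→rho; echo (Min): all of {rho, tango, nova, zulu} already in.
A4: add {mike} — mike (Min): all of {omega, echo, rho, nova} already in.
mike enters the attractor at level 4, so Max can force the target in 4 moves from there.

4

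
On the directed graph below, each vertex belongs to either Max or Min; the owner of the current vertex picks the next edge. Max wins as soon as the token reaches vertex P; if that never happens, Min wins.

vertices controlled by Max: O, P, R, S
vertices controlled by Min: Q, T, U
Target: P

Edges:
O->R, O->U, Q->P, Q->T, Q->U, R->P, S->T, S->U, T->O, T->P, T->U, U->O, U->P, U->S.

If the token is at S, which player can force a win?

A0 = {P}
A1: add {R} — R (Max) has R→P.
A2: add {O} — O (Max) has O→R.
A3 = A2; e.g. Q (Min) can still go to T. Fixed point.
S never enters the attractor, so Min can avoid the target forever.

Min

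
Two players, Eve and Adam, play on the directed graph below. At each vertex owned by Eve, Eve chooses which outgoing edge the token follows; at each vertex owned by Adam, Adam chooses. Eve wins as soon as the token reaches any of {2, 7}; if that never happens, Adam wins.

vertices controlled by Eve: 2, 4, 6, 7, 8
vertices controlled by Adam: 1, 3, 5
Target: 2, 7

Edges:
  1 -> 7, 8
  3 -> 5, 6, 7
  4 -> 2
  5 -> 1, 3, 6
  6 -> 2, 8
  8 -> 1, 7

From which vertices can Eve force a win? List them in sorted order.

A0 = {2, 7}
A1: add {4, 6, 8} — 4 (Eve) has 4→2; 6 (Eve) has 6→2; 8 (Eve) has 8→7.
A2: add {1} — 1 (Adam): all of {7, 8} already in.
A3 = A2; e.g. 3 (Adam) can still go to 5. Fixed point.
Eve's winning region = {1, 2, 4, 6, 7, 8}.

1, 2, 4, 6, 7, 8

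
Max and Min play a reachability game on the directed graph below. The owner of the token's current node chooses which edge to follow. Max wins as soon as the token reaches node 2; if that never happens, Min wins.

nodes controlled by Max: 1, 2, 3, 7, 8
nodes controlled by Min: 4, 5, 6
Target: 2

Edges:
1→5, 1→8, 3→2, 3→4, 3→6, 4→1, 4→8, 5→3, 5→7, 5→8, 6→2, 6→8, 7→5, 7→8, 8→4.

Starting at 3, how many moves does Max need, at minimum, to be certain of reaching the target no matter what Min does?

1

A0 = {2}
A1: add {3} — 3 (Max) has 3→2.
A2 = A1; e.g. 1 (Max) has no edge into A1. Fixed point.
3 enters the attractor at level 1, so Max can force the target in 1 move from there.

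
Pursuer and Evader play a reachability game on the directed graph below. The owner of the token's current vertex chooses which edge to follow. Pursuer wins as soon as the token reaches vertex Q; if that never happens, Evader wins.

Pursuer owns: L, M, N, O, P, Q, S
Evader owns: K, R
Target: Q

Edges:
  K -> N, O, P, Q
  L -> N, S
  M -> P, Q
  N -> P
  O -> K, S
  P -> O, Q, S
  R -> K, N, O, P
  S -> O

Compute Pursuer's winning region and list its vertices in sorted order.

A0 = {Q}
A1: add {M, P} — M (Pursuer) has M→Q; P (Pursuer) has P→Q.
A2: add {N} — N (Pursuer) has N→P.
A3: add {L} — L (Pursuer) has L→N.
A4 = A3; e.g. K (Evader) can still go to O. Fixed point.
Pursuer's winning region = {L, M, N, P, Q}.

L, M, N, P, Q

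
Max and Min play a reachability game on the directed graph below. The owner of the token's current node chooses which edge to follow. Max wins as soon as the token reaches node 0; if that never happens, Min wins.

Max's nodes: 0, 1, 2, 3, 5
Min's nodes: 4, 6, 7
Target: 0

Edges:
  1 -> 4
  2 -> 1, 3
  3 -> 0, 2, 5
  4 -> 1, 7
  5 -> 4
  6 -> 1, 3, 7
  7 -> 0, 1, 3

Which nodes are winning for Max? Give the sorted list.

A0 = {0}
A1: add {3} — 3 (Max) has 3→0.
A2: add {2} — 2 (Max) has 2→3.
A3 = A2; e.g. 1 (Max) has no edge into A2. Fixed point.
Max's winning region = {0, 2, 3}.

0, 2, 3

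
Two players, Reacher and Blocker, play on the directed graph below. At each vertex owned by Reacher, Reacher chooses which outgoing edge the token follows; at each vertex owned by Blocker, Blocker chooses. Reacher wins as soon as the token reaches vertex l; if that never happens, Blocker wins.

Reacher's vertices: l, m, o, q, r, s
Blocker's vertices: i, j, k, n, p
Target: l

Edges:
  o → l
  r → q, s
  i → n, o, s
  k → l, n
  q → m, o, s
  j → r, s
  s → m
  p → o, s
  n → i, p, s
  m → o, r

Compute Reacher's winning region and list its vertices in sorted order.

j, l, m, o, p, q, r, s

A0 = {l}
A1: add {o} — o (Reacher) has o→l.
A2: add {m, q} — m (Reacher) has m→o; q (Reacher) has q→o.
A3: add {r, s} — r (Reacher) has r→q; s (Reacher) has s→m.
A4: add {j, p} — j (Blocker): all of {r, s} already in; p (Blocker): all of {o, s} already in.
A5 = A4; e.g. i (Blocker) can still go to n. Fixed point.
Reacher's winning region = {j, l, m, o, p, q, r, s}.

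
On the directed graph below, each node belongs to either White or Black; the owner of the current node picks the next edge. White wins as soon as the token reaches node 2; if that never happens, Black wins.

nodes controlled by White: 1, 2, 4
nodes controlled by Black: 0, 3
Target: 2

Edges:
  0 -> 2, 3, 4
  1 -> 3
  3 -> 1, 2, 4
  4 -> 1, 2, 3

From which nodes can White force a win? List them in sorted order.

2, 4

A0 = {2}
A1: add {4} — 4 (White) has 4→2.
A2 = A1; e.g. 0 (Black) can still go to 3. Fixed point.
White's winning region = {2, 4}.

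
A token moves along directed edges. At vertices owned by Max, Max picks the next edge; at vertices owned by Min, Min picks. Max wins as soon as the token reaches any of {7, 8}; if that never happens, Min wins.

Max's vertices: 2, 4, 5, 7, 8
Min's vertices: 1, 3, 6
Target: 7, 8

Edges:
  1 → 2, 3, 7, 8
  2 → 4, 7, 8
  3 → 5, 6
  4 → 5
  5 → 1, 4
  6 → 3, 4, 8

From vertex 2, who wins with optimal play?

Max

A0 = {7, 8}
A1: add {2} — 2 (Max) has 2→7.
A2 = A1; e.g. 1 (Min) can still go to 3. Fixed point.
2 ∈ A1, so Max can force the target.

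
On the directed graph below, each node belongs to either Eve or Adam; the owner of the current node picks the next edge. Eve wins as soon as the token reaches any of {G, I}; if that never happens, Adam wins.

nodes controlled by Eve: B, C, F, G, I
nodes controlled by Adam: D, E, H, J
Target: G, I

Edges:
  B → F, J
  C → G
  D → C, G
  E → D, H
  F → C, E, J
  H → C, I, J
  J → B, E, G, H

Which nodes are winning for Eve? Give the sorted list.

B, C, D, F, G, I

A0 = {G, I}
A1: add {C} — C (Eve) has C→G.
A2: add {D, F} — D (Adam): all of {C, G} already in; F (Eve) has F→C.
A3: add {B} — B (Eve) has B→F.
A4 = A3; e.g. E (Adam) can still go to H. Fixed point.
Eve's winning region = {B, C, D, F, G, I}.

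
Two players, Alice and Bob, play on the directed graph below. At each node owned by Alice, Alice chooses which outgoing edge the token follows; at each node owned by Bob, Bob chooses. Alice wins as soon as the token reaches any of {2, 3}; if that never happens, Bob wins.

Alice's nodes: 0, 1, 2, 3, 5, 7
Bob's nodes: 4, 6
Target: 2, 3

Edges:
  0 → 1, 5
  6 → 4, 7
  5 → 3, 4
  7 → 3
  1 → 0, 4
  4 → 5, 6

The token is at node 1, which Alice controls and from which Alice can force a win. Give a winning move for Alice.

0

A0 = {2, 3}
A1: add {5, 7} — 5 (Alice) has 5→3; 7 (Alice) has 7→3.
A2: add {0} — 0 (Alice) has 0→5.
A3: add {1} — 1 (Alice) has 1→0.
A4 = A3; e.g. 4 (Bob) can still go to 6. Fixed point.
From 1, successor 0 is in the attractor (rank 2); the other successor 4 is not.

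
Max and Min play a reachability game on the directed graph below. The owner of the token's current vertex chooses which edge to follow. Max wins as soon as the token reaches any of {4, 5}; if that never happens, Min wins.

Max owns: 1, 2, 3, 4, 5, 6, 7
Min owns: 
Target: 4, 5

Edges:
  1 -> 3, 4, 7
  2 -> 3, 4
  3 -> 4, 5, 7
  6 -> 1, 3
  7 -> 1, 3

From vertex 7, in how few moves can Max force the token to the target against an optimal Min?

A0 = {4, 5}
A1: add {1, 2, 3} — 1 (Max) has 1→4; 2 (Max) has 2→4; 3 (Max) has 3→4.
A2: add {6, 7} — 6 (Max) has 6→1; 7 (Max) has 7→1.
A2 = all vertices. Fixed point.
7 enters the attractor at level 2, so Max can force the target in 2 moves from there.

2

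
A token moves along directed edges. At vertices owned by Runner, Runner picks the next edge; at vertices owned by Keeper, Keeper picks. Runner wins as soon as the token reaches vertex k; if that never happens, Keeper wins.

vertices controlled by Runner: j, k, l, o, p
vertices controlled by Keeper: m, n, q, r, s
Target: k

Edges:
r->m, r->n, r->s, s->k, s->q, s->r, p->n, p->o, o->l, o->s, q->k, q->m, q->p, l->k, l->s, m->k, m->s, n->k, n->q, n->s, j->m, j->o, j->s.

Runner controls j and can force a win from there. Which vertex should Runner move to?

A0 = {k}
A1: add {l} — l (Runner) has l→k.
A2: add {o} — o (Runner) has o→l.
A3: add {j, p} — j (Runner) has j→o; p (Runner) has p→o.
A4 = A3; e.g. m (Keeper) can still go to s. Fixed point.
From j, successor o is in the attractor (rank 2); the other successors m, s are not.

o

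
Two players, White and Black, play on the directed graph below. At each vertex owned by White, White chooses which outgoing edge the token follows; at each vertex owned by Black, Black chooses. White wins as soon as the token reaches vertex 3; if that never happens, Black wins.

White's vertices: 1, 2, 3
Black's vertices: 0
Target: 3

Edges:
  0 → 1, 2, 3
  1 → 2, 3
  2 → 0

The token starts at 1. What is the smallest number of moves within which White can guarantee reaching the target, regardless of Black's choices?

A0 = {3}
A1: add {1} — 1 (White) has 1→3.
A2 = A1; e.g. 0 (Black) can still go to 2. Fixed point.
1 enters the attractor at level 1, so White can force the target in 1 move from there.

1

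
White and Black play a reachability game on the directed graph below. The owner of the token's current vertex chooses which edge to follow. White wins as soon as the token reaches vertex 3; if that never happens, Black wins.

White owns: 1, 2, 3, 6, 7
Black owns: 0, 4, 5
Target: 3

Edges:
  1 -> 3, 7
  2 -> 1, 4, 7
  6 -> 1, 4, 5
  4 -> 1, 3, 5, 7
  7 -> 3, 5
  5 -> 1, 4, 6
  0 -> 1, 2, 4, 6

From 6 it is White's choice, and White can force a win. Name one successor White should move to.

1

A0 = {3}
A1: add {1, 7} — 1 (White) has 1→3; 7 (White) has 7→3.
A2: add {2, 6} — 2 (White) has 2→1; 6 (White) has 6→1.
A3 = A2; e.g. 0 (Black) can still go to 4. Fixed point.
From 6, successor 1 is in the attractor (rank 1); the other successors 4, 5 are not.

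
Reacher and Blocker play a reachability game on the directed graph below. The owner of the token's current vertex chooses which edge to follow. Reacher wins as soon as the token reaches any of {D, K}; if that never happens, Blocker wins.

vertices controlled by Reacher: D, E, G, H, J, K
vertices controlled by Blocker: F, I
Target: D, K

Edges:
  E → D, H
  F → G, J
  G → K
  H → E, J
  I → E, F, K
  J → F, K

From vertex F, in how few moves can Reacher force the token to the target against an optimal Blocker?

A0 = {D, K}
A1: add {E, G, J} — E (Reacher) has E→D; G (Reacher) has G→K; J (Reacher) has J→K.
A2: add {F, H} — F (Blocker): all of {G, J} already in; H (Reacher) has H→E.
F enters the attractor at level 2, so Reacher can force the target in 2 moves from there.

2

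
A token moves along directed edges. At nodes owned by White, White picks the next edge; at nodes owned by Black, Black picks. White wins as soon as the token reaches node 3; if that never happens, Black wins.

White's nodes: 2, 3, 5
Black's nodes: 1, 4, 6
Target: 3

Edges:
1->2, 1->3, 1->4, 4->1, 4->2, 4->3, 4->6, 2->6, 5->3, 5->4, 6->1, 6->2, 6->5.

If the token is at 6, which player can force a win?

A0 = {3}
A1: add {5} — 5 (White) has 5→3.
A2 = A1; e.g. 1 (Black) can still go to 2. Fixed point.
6 never enters the attractor, so Black can avoid the target forever.

Black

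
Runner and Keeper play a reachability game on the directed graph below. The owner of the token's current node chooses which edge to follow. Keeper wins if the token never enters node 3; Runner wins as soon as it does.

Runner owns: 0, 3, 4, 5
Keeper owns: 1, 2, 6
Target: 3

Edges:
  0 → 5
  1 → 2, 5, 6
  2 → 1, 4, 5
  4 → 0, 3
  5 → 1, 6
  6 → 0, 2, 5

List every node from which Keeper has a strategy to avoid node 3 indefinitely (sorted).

0, 1, 2, 5, 6

A0 = {3}
A1: add {4} — 4 (Runner) has 4→3.
A2 = A1; e.g. 0 (Runner) has no edge into A1. Fixed point.
Runner's attractor = {3, 4}; Keeper avoids the target exactly from the complement.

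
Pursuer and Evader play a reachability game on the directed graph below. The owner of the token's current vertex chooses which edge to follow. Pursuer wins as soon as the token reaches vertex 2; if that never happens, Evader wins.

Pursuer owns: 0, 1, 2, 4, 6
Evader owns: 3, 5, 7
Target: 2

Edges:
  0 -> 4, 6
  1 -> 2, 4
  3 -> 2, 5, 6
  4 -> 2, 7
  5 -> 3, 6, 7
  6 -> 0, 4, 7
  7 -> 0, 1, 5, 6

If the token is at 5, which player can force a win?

A0 = {2}
A1: add {1, 4} — 1 (Pursuer) has 1→2; 4 (Pursuer) has 4→2.
A2: add {0, 6} — 0 (Pursuer) has 0→4; 6 (Pursuer) has 6→4.
A3 = A2; e.g. 3 (Evader) can still go to 5. Fixed point.
5 never enters the attractor, so Evader can avoid the target forever.

Evader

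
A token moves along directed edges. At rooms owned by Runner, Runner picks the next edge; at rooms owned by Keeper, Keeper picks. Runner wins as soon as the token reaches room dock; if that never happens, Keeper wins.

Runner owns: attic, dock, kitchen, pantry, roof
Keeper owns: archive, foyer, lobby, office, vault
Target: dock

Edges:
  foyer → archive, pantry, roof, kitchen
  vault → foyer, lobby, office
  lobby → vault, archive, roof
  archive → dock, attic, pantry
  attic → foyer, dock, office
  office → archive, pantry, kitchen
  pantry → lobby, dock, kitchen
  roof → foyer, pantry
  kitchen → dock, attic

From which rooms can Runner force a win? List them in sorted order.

A0 = {dock}
A1: add {attic, kitchen, pantry} — attic (Runner) has attic→dock; pantry (Runner) has pantry→dock; kitchen (Runner) has kitchen→dock.
A2: add {archive, roof} — archive (Keeper): all of {dock, attic, pantry} already in; roof (Runner) has roof→pantry.
A3: add {foyer, office} — foyer (Keeper): all of {archive, pantry, roof, kitchen} already in; office (Keeper): all of {archive, pantry, kitchen} already in.
A4 = A3; e.g. vault (Keeper) can still go to lobby. Fixed point.
Runner's winning region = {archive, attic, dock, foyer, kitchen, office, pantry, roof}.

archive, attic, dock, foyer, kitchen, office, pantry, roof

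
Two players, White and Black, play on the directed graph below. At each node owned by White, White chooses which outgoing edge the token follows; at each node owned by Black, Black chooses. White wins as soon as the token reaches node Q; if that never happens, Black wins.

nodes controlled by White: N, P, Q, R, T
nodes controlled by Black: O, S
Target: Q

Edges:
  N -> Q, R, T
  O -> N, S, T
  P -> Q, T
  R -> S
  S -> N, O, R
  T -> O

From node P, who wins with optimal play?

White

A0 = {Q}
A1: add {N, P} — N (White) has N→Q; P (White) has P→Q.
A2 = A1; e.g. O (Black) can still go to S. Fixed point.
P ∈ A1, so White can force the target.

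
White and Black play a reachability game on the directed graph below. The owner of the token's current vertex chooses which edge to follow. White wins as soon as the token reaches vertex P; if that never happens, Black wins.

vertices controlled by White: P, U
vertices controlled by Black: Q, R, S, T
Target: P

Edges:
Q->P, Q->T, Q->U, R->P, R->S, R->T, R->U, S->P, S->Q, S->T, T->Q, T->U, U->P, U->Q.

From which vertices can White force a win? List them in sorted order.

P, U

A0 = {P}
A1: add {U} — U (White) has U→P.
A2 = A1; e.g. Q (Black) can still go to T. Fixed point.
White's winning region = {P, U}.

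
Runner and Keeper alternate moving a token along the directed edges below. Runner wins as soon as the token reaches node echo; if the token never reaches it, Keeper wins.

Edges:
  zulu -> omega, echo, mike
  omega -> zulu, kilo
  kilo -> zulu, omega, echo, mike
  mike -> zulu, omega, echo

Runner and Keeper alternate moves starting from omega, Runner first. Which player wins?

Track states (vertex, player-to-move).
A0 = {(echo,Runner), (echo,Keeper)}
A1: add {(zulu,Runner), (kilo,Runner), (mike,Runner)}.
A2: add {(omega,Keeper)}.
A3 = A2; e.g. (zulu,Keeper) stays out. (omega,Runner) never enters ⇒ Keeper avoids the target.

Keeper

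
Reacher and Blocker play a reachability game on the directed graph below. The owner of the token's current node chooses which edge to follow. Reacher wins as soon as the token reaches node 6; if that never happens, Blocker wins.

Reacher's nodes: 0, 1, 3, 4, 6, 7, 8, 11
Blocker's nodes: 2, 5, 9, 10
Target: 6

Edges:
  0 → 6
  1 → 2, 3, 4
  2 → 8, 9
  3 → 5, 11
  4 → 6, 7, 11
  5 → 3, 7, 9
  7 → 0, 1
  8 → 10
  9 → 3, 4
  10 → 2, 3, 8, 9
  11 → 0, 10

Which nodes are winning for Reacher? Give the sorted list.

A0 = {6}
A1: add {0, 4} — 0 (Reacher) has 0→6; 4 (Reacher) has 4→6.
A2: add {1, 7, 11} — 1 (Reacher) has 1→4; 7 (Reacher) has 7→0; 11 (Reacher) has 11→0.
A3: add {3} — 3 (Reacher) has 3→11.
A4: add {9} — 9 (Blocker): all of {3, 4} already in.
A5: add {5} — 5 (Blocker): all of {3, 7, 9} already in.
A6 = A5; e.g. 2 (Blocker) can still go to 8. Fixed point.
Reacher's winning region = {0, 1, 3, 4, 5, 6, 7, 9, 11}.

0, 1, 3, 4, 5, 6, 7, 9, 11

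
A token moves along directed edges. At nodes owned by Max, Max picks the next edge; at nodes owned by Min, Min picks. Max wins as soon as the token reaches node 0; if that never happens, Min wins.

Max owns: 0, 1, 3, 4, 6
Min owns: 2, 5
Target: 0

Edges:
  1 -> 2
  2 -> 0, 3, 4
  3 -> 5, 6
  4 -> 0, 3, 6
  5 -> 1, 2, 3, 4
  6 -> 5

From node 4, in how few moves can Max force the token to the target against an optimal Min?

1

A0 = {0}
A1: add {4} — 4 (Max) has 4→0.
A2 = A1; e.g. 1 (Max) has no edge into A1. Fixed point.
4 enters the attractor at level 1, so Max can force the target in 1 move from there.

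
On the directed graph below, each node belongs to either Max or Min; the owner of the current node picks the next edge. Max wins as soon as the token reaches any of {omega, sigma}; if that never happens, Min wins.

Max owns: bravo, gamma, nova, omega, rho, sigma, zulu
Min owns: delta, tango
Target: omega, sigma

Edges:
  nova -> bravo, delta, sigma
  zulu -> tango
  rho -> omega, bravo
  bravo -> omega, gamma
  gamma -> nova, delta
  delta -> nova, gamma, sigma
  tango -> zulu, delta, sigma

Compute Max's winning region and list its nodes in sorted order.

A0 = {omega, sigma}
A1: add {bravo, nova, rho} — nova (Max) has nova→sigma; rho (Max) has rho→omega; bravo (Max) has bravo→omega.
A2: add {gamma} — gamma (Max) has gamma→nova.
A3: add {delta} — delta (Min): all of {nova, gamma, sigma} already in.
A4 = A3; e.g. zulu (Max) has no edge into A3. Fixed point.
Max's winning region = {bravo, delta, gamma, nova, omega, rho, sigma}.

bravo, delta, gamma, nova, omega, rho, sigma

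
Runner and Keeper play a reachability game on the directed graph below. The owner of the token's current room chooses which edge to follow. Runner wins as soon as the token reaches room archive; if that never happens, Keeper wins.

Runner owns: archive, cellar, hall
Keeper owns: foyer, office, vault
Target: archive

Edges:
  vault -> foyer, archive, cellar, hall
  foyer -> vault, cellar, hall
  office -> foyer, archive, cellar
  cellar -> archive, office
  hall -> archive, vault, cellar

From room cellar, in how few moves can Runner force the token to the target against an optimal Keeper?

1

A0 = {archive}
A1: add {cellar, hall} — cellar (Runner) has cellar→archive; hall (Runner) has hall→archive.
A2 = A1; e.g. foyer (Keeper) can still go to vault. Fixed point.
cellar enters the attractor at level 1, so Runner can force the target in 1 move from there.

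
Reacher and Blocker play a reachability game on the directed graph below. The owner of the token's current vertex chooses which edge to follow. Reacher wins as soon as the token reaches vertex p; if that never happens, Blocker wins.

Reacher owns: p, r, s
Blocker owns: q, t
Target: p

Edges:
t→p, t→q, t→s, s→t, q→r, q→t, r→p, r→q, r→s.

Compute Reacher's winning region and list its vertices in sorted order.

A0 = {p}
A1: add {r} — r (Reacher) has r→p.
A2 = A1; e.g. q (Blocker) can still go to t. Fixed point.
Reacher's winning region = {p, r}.

p, r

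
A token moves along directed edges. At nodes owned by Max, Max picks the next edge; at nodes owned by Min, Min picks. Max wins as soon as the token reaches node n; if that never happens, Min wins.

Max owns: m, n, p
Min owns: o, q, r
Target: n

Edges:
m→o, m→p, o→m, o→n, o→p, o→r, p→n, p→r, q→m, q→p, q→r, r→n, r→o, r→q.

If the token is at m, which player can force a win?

A0 = {n}
A1: add {p} — p (Max) has p→n.
A2: add {m} — m (Max) has m→p.
A3 = A2; e.g. o (Min) can still go to r. Fixed point.
m ∈ A2, so Max can force the target.

Max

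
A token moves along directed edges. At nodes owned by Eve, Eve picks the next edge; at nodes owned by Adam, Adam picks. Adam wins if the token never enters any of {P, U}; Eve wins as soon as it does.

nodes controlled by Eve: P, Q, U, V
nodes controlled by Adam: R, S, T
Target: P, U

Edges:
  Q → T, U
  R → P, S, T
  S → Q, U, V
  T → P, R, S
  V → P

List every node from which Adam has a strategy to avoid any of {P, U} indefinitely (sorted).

R, T

A0 = {P, U}
A1: add {Q, V} — Q (Eve) has Q→U; V (Eve) has V→P.
A2: add {S} — S (Adam): all of {Q, U, V} already in.
A3 = A2; e.g. R (Adam) can still go to T. Fixed point.
Eve's attractor = {P, Q, S, U, V}; Adam avoids the target exactly from the complement.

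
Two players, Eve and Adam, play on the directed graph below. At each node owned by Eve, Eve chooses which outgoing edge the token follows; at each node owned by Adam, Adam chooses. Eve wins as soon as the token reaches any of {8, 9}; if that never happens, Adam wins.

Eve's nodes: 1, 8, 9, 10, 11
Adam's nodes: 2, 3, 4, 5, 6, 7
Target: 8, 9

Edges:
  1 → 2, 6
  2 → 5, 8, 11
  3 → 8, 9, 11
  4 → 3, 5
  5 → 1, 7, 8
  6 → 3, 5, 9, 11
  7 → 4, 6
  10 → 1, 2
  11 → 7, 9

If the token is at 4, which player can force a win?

Adam

A0 = {8, 9}
A1: add {11} — 11 (Eve) has 11→9.
A2: add {3} — 3 (Adam): all of {8, 9, 11} already in.
A3 = A2; e.g. 1 (Eve) has no edge into A2. Fixed point.
4 never enters the attractor, so Adam can avoid the target forever.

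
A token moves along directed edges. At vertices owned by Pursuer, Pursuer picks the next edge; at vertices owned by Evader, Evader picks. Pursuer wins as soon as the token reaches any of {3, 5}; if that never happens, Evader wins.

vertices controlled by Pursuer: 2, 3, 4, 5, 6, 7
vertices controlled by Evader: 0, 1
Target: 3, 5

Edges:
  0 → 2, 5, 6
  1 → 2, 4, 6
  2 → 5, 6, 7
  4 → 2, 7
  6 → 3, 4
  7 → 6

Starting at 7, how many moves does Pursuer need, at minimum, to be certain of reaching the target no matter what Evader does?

A0 = {3, 5}
A1: add {2, 6} — 2 (Pursuer) has 2→5; 6 (Pursuer) has 6→3.
A2: add {0, 4, 7} — 0 (Evader): all of {2, 5, 6} already in; 4 (Pursuer) has 4→2; 7 (Pursuer) has 7→6.
7 enters the attractor at level 2, so Pursuer can force the target in 2 moves from there.

2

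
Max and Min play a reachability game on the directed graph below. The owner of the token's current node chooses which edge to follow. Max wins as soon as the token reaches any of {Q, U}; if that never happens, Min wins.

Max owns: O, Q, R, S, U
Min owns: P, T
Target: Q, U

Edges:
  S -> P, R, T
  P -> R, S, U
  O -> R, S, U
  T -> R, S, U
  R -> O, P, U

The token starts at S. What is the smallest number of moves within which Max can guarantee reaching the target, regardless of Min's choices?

A0 = {Q, U}
A1: add {O, R} — O (Max) has O→U; R (Max) has R→U.
A2: add {S} — S (Max) has S→R.
S enters the attractor at level 2, so Max can force the target in 2 moves from there.

2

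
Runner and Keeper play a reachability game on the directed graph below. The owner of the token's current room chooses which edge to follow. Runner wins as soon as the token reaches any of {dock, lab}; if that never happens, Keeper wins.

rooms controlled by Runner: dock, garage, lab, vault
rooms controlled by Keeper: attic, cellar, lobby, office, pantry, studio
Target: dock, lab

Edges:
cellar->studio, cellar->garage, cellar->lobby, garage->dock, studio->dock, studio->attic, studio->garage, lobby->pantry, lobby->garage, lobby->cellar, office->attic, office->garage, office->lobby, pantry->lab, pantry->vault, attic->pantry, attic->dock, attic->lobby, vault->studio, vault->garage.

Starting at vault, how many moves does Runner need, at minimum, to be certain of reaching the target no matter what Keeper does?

2

A0 = {dock, lab}
A1: add {garage} — garage (Runner) has garage→dock.
A2: add {vault} — vault (Runner) has vault→garage.
vault enters the attractor at level 2, so Runner can force the target in 2 moves from there.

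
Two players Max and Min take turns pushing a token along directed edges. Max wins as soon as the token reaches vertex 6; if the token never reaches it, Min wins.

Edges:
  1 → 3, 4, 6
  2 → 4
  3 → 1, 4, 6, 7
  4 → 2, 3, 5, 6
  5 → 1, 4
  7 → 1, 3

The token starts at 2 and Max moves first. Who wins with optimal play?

Track states (vertex, player-to-move).
A0 = {(6,Max), (6,Min)}
A1: add {(1,Max), (3,Max), (4,Max)}.
A2: add {(1,Min), (2,Min), (5,Min), (7,Min)}.
A3: add {(5,Max), (7,Max)}.
A4: add {(3,Min)}.
A5 = A4; e.g. (2,Max) stays out. (2,Max) never enters ⇒ Min avoids the target.

Min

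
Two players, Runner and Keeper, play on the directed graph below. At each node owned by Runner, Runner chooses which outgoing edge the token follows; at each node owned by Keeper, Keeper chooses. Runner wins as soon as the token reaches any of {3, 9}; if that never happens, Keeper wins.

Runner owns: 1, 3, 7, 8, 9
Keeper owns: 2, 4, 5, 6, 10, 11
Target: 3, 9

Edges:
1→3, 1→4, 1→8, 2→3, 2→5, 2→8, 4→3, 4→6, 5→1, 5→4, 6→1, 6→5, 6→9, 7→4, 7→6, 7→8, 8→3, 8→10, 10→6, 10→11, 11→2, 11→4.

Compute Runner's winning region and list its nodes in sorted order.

1, 3, 7, 8, 9

A0 = {3, 9}
A1: add {1, 8} — 1 (Runner) has 1→3; 8 (Runner) has 8→3.
A2: add {7} — 7 (Runner) has 7→8.
A3 = A2; e.g. 2 (Keeper) can still go to 5. Fixed point.
Runner's winning region = {1, 3, 7, 8, 9}.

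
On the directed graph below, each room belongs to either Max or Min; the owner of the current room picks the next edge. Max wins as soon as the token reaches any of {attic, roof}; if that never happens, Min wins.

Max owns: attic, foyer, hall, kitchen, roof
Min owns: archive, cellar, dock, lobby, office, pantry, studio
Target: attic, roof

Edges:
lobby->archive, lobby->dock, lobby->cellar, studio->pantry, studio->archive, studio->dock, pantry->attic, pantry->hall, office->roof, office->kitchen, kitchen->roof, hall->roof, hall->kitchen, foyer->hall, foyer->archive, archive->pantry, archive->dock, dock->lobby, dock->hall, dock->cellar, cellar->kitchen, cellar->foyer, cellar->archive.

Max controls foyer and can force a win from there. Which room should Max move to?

hall

A0 = {attic, roof}
A1: add {hall, kitchen} — kitchen (Max) has kitchen→roof; hall (Max) has hall→roof.
A2: add {foyer, office, pantry} — pantry (Min): all of {attic, hall} already in; office (Min): all of {roof, kitchen} already in; foyer (Max) has foyer→hall.
A3 = A2; e.g. lobby (Min) can still go to archive. Fixed point.
From foyer, successor hall is in the attractor (rank 1); the other successor archive is not.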